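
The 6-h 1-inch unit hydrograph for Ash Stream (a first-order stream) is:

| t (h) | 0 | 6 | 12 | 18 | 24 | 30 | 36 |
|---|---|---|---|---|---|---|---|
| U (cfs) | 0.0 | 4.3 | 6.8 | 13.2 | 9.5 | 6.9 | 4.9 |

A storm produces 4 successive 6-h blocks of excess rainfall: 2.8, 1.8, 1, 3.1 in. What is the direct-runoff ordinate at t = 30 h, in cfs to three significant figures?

By discrete convolution, Q_j = Σ (P_i / 1 in) · U_{j−i}.
At t = 30 h (j=5): Q = (2.8/1)·6.9 + (1.8/1)·9.5 + (1/1)·13.2 + (3.1/1)·6.8 = 70.7 cfs.

Q ≈ 70.7 cfs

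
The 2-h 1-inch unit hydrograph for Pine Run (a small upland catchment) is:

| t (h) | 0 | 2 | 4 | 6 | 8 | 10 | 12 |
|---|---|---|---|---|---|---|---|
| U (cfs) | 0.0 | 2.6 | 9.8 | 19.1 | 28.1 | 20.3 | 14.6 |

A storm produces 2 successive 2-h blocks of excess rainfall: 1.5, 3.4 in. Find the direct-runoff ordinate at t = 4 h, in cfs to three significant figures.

By discrete convolution, Q_j = Σ (P_i / 1 in) · U_{j−i}.
At t = 4 h (j=2): Q = (1.5/1)·9.8 + (3.4/1)·2.6 = 23.5 cfs.

Q ≈ 23.5 cfs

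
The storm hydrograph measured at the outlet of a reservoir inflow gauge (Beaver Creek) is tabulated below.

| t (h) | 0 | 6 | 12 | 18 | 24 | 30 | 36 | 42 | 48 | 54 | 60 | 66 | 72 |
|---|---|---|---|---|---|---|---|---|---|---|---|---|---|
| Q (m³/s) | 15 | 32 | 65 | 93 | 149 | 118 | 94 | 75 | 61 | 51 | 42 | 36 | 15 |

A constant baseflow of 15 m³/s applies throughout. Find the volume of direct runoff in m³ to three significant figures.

V ≈ 1.41 × 10^7 m³

Direct-runoff ordinates (Q − Q_b): 0.0, 17.0, 50.0, 78.0, 134.0, 103.0, 79.0, 60.0, 46.0, 36.0, 27.0, 21.0, 0.0 m³/s.
ΣQ_DR = 651.0 m³/s.
With Δt = 6 h = 21600 s, V = ΣQ_DR · Δt = 651.0 × 21600 = 1.41 × 10^7 m³.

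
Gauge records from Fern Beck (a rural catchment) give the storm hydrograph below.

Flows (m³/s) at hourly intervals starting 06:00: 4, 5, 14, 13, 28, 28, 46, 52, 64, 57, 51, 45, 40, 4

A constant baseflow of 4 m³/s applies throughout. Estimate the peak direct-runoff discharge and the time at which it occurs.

Subtracting baseflow gives direct-runoff ordinates: 0.0, 1.0, 10.0, 9.0, 24.0, 24.0, 42.0, 48.0, 60.0, 53.0, 47.0, 41.0, 36.0, 0.0 m³/s.
The maximum is 60.0 m³/s, occurring at the reading for t = 14:00.

Q_p = 60.0 m³/s at t = 14:00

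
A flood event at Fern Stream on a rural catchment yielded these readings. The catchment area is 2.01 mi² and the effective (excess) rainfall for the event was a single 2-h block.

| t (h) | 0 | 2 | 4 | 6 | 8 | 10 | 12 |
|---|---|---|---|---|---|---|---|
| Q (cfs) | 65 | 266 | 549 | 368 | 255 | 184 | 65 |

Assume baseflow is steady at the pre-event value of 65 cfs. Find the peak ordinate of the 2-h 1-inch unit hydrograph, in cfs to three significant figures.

U_p ≈ 242 cfs

Direct runoff: 0.0, 201.0, 484.0, 303.0, 190.0, 119.0, 0.0 cfs; ΣQ_DR = 1297 cfs, peak = 484.0 cfs.
Runoff depth d = ΣQ_DR·Δt / A = 1297 × 7200 / (2.01 mi²) = 2.000 in.
The 1-inch UH is the DRH scaled by (1 in)/d, so U_p = 484.0 × 1/2.000 = 242 cfs.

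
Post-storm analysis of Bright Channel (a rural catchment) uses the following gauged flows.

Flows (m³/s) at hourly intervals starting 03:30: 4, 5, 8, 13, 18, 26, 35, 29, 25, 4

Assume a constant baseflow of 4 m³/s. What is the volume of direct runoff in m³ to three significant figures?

V ≈ 4.57 × 10^5 m³

Direct-runoff ordinates (Q − Q_b): 0.0, 1.0, 4.0, 9.0, 14.0, 22.0, 31.0, 25.0, 21.0, 0.0 m³/s.
ΣQ_DR = 127.0 m³/s.
With Δt = 1 h = 3600 s, V = ΣQ_DR · Δt = 127.0 × 3600 = 4.57 × 10^5 m³.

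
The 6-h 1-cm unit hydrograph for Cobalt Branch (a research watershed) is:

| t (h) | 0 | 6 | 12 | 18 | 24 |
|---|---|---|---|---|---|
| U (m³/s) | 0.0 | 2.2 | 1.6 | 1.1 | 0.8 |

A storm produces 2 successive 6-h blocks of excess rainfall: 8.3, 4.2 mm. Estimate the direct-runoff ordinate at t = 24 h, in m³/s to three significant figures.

By discrete convolution, Q_j = Σ (P_i / 10 mm) · U_{j−i}.
At t = 24 h (j=4): Q = (8.3/10)·0.8 + (4.2/10)·1.1 = 1.13 m³/s.

Q ≈ 1.13 m³/s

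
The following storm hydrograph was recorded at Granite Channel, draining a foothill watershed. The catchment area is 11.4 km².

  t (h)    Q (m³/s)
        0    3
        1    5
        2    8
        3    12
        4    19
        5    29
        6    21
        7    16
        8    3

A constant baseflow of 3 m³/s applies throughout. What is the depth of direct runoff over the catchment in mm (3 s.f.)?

d ≈ 28.1 mm

Direct runoff: 0.0, 2.0, 5.0, 9.0, 16.0, 26.0, 18.0, 13.0, 0.0 m³/s; ΣQ_DR = 89.00 m³/s.
V = ΣQ_DR · Δt = 89.00 × 3600 s = 3.204 × 10^5 m³.
Over A = 11.4 km², depth = V / A = 28.1 mm.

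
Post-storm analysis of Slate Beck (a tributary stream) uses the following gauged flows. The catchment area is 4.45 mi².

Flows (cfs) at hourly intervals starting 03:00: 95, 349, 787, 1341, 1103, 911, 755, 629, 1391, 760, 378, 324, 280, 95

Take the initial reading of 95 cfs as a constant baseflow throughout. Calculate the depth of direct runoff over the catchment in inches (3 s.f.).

d ≈ 2.74 in

Direct runoff: 0.0, 254.0, 692.0, 1246.0, 1008.0, 816.0, 660.0, 534.0, 1296.0, 665.0, 283.0, 229.0, 185.0, 0.0 cfs; ΣQ_DR = 7868 cfs.
V = ΣQ_DR · Δt = 7868 × 3600 s = 2.832 × 10^7 ft³.
Over A = 4.45 mi², depth = V / A = 2.74 in.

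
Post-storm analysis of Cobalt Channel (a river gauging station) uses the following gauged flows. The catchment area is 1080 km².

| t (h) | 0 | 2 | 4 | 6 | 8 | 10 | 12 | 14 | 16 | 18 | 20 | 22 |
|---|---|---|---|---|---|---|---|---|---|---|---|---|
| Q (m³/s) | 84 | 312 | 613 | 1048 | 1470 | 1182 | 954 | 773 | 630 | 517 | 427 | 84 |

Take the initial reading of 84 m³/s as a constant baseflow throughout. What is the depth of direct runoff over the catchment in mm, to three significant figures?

Direct runoff: 0.0, 228.0, 529.0, 964.0, 1386.0, 1098.0, 870.0, 689.0, 546.0, 433.0, 343.0, 0.0 m³/s; ΣQ_DR = 7086 m³/s.
V = ΣQ_DR · Δt = 7086 × 7200 s = 5.102 × 10^7 m³.
Over A = 1080 km², depth = V / A = 47.2 mm.

d ≈ 47.2 mm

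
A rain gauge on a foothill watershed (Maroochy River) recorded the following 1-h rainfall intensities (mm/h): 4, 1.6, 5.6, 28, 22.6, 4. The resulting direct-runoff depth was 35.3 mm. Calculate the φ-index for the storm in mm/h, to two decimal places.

φ ≈ 7.65 mm/h

Only the 2 blocks with intensity above φ contribute runoff: 28, 22.6 mm/h.
Σ(I−φ)·Δt = d  ⇒  (28+22.6 − 2φ)·1 = 35.3
φ = (50.60 − 35.3/1) / 2 = 7.65 mm/h.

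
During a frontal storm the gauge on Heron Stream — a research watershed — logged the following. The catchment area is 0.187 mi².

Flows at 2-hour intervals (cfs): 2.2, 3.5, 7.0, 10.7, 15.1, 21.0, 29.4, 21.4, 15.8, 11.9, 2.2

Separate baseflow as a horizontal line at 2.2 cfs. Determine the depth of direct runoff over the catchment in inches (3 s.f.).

d ≈ 1.92 in

Direct runoff: 0.0, 1.3, 4.8, 8.5, 12.9, 18.8, 27.2, 19.2, 13.6, 9.7, 0.0 cfs; ΣQ_DR = 116.0 cfs.
V = ΣQ_DR · Δt = 116.0 × 7200 s = 8.352 × 10^5 ft³.
Over A = 0.187 mi², depth = V / A = 1.92 in.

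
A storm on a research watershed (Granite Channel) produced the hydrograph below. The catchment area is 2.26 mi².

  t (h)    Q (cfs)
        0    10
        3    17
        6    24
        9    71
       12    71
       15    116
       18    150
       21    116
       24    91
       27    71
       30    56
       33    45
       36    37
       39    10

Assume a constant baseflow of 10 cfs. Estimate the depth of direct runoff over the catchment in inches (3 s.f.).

d ≈ 1.53 in

Direct runoff: 0.0, 7.0, 14.0, 61.0, 61.0, 106.0, 140.0, 106.0, 81.0, 61.0, 46.0, 35.0, 27.0, 0.0 cfs; ΣQ_DR = 745.0 cfs.
V = ΣQ_DR · Δt = 745.0 × 10800 s = 8.046 × 10^6 ft³.
Over A = 2.26 mi², depth = V / A = 1.53 in.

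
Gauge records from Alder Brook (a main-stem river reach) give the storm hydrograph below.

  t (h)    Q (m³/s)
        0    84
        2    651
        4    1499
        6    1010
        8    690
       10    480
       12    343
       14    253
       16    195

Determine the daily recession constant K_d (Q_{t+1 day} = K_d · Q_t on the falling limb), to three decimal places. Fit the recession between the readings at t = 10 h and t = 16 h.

Between t = 10 h and t = 16 h the flow falls from 480 to 195 m³/s over 3×2 h = 6 h.
Per-interval ratio K = (195/480)^(1/3) = 0.7406; K_d = K^(24/2) = 0.027.

K_d ≈ 0.027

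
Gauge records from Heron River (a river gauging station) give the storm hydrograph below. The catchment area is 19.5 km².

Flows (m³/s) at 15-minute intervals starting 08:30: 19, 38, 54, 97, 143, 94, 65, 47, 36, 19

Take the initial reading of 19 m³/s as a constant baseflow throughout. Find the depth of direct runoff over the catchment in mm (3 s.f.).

Direct runoff: 0.0, 19.0, 35.0, 78.0, 124.0, 75.0, 46.0, 28.0, 17.0, 0.0 m³/s; ΣQ_DR = 422.0 m³/s.
V = ΣQ_DR · Δt = 422.0 × 900 s = 3.798 × 10^5 m³.
Over A = 19.5 km², depth = V / A = 19.5 mm.

d ≈ 19.5 mm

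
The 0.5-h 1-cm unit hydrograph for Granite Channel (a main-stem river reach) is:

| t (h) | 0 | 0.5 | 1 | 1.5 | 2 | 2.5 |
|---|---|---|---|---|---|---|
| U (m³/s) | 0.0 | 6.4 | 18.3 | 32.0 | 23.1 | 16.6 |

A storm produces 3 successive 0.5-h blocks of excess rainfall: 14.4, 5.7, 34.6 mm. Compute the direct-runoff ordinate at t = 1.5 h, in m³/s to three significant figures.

Q ≈ 78.7 m³/s

By discrete convolution, Q_j = Σ (P_i / 10 mm) · U_{j−i}.
At t = 1.5 h (j=3): Q = (14.4/10)·32.0 + (5.7/10)·18.3 + (34.6/10)·6.4 = 78.7 m³/s.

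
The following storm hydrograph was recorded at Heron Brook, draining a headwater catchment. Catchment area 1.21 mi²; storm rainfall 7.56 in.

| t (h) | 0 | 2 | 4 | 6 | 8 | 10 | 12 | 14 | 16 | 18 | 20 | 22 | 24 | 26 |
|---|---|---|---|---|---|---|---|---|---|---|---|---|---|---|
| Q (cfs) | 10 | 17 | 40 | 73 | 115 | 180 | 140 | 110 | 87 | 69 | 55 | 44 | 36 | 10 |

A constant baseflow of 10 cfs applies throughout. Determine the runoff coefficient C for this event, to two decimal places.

ΣQ_DR = 846.0 cfs; V = ΣQ_DR·Δt = 6.091 × 10^6 ft³.
Runoff depth d = V / A = 2.167 in.
C = d / P = 2.167 / 7.56 = 0.29.

C ≈ 0.29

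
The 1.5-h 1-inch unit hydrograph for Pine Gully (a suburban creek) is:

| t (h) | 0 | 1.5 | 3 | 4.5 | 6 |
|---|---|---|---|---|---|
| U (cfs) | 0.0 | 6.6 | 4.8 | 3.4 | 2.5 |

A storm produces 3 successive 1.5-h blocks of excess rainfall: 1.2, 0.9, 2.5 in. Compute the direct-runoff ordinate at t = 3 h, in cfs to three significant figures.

Q ≈ 11.7 cfs

By discrete convolution, Q_j = Σ (P_i / 1 in) · U_{j−i}.
At t = 3 h (j=2): Q = (1.2/1)·4.8 + (0.9/1)·6.6 + (2.5/1)·0.0 = 11.7 cfs.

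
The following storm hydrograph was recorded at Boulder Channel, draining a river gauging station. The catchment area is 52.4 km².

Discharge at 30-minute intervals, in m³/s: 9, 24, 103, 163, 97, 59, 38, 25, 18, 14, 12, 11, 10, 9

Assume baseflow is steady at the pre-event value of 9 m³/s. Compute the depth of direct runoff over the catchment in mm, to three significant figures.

Direct runoff: 0.0, 15.0, 94.0, 154.0, 88.0, 50.0, 29.0, 16.0, 9.0, 5.0, 3.0, 2.0, 1.0, 0.0 m³/s; ΣQ_DR = 466.0 m³/s.
V = ΣQ_DR · Δt = 466.0 × 1800 s = 8.388 × 10^5 m³.
Over A = 52.4 km², depth = V / A = 16.0 mm.

d ≈ 16.0 mm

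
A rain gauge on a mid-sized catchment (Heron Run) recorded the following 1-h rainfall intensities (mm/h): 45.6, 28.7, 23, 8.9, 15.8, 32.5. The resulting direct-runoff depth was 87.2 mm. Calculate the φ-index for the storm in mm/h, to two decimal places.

Only the 5 blocks with intensity above φ contribute runoff: 45.6, 28.7, 23, 15.8, 32.5 mm/h.
Σ(I−φ)·Δt = d  ⇒  (45.6+28.7+23+15.8+32.5 − 5φ)·1 = 87.2
φ = (145.6 − 87.2/1) / 5 = 11.68 mm/h.

φ ≈ 11.68 mm/h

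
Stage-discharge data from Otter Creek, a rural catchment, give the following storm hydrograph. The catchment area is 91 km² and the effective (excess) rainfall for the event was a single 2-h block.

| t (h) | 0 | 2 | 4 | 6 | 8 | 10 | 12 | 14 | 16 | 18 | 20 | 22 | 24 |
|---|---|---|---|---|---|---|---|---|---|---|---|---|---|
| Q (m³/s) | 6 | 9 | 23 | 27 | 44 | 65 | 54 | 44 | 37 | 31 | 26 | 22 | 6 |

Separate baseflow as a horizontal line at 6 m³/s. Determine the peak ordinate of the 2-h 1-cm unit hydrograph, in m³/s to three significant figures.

Direct runoff: 0.0, 3.0, 17.0, 21.0, 38.0, 59.0, 48.0, 38.0, 31.0, 25.0, 20.0, 16.0, 0.0 m³/s; ΣQ_DR = 316.0 m³/s, peak = 59.0 m³/s.
Runoff depth d = ΣQ_DR·Δt / A = 316.0 × 7200 / (91 km²) = 25.00 mm.
The 1-cm UH is the DRH scaled by (10 mm)/d, so U_p = 59.0 × 10/25.00 = 23.6 m³/s.

U_p ≈ 23.6 m³/s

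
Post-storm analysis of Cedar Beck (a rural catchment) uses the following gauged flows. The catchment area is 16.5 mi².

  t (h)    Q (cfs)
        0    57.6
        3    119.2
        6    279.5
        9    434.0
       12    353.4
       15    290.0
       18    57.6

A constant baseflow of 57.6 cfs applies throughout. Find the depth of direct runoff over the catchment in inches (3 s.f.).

Direct runoff: 0.0, 61.6, 221.9, 376.4, 295.8, 232.4, 0.0 cfs; ΣQ_DR = 1188 cfs.
V = ΣQ_DR · Δt = 1188 × 10800 s = 1.283 × 10^7 ft³.
Over A = 16.5 mi², depth = V / A = 0.335 in.

d ≈ 0.335 in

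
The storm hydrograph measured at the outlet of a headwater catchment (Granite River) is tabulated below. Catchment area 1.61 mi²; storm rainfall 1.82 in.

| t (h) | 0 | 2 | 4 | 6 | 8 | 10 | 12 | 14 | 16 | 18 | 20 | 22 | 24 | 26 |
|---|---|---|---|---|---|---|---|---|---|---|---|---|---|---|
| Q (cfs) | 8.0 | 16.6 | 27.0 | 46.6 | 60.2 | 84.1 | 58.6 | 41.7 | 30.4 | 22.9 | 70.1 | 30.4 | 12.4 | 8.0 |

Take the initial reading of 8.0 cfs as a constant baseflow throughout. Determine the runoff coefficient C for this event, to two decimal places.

C ≈ 0.43

ΣQ_DR = 405.0 cfs; V = ΣQ_DR·Δt = 2.916 × 10^6 ft³.
Runoff depth d = V / A = 0.7796 in.
C = d / P = 0.7796 / 1.82 = 0.43.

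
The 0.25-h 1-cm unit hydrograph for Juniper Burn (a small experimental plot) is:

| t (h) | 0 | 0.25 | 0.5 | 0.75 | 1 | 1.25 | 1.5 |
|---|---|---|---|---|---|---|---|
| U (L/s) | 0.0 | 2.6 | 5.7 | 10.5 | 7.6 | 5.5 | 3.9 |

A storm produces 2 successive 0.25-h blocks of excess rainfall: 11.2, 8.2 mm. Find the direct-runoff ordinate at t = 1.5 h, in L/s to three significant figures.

Q ≈ 8.88 L/s

By discrete convolution, Q_j = Σ (P_i / 10 mm) · U_{j−i}.
At t = 1.5 h (j=6): Q = (11.2/10)·3.9 + (8.2/10)·5.5 = 8.88 L/s.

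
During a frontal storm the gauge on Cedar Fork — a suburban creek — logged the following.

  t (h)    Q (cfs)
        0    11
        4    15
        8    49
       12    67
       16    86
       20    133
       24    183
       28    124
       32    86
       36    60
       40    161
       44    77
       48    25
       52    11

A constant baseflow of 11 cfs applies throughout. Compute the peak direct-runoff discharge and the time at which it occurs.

Q_p = 172.0 cfs at t = 24 h

Subtracting baseflow gives direct-runoff ordinates: 0.0, 4.0, 38.0, 56.0, 75.0, 122.0, 172.0, 113.0, 75.0, 49.0, 150.0, 66.0, 14.0, 0.0 cfs.
The maximum is 172.0 cfs, occurring at the reading for t = 24 h.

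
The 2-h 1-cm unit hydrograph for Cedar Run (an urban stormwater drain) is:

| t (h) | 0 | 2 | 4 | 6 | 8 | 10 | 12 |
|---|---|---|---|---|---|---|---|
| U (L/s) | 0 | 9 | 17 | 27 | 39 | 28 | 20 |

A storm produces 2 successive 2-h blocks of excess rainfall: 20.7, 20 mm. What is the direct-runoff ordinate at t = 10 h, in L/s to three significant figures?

By discrete convolution, Q_j = Σ (P_i / 10 mm) · U_{j−i}.
At t = 10 h (j=5): Q = (20.7/10)·28 + (20/10)·39 = 136 L/s.

Q ≈ 136 L/s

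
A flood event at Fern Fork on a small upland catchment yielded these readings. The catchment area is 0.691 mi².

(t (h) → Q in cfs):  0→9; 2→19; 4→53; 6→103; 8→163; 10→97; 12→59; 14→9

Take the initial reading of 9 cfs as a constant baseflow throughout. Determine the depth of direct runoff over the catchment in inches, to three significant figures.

Direct runoff: 0.0, 10.0, 44.0, 94.0, 154.0, 88.0, 50.0, 0.0 cfs; ΣQ_DR = 440.0 cfs.
V = ΣQ_DR · Δt = 440.0 × 7200 s = 3.168 × 10^6 ft³.
Over A = 0.691 mi², depth = V / A = 1.97 in.

d ≈ 1.97 in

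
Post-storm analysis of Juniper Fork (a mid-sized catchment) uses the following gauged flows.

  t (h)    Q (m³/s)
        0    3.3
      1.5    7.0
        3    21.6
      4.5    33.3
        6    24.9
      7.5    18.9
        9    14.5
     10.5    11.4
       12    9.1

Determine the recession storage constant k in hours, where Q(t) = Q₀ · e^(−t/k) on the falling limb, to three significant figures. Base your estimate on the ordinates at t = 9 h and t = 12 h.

On the falling limb, Q drops from 14.5 to 9.1 m³/s between t = 9 h and t = 12 h (Δt = 3 h).
k = −Δt / ln(Q₂/Q₁) = −3 / ln(9.1/14.5) = 6.44 h.

k ≈ 6.44 h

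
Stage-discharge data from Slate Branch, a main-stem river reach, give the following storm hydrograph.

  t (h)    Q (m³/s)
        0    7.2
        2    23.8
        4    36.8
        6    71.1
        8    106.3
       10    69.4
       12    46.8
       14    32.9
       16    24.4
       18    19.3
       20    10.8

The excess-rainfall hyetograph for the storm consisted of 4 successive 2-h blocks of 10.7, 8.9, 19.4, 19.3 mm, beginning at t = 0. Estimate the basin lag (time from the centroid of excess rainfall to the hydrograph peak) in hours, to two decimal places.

Centroid of excess rainfall: t_c = Σ P_i·t̄_i / ΣP_i = 4.6226 h (block centres at 1, 3, 5, 7 h).
Hydrograph peak occurs at t = 8 h, so basin lag t_L = 8 − 4.6226 = 3.38 h.

t_L ≈ 3.38 h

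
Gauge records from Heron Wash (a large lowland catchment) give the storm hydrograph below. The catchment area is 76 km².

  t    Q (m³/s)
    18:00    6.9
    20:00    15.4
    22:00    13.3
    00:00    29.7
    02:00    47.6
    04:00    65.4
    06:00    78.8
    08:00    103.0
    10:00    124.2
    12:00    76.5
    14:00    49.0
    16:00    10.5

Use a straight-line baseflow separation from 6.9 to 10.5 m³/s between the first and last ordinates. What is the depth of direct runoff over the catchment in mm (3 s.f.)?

Direct runoff: 0.00, 8.17, 5.75, 21.82, 39.39, 56.86, 69.94, 93.81, 114.68, 66.65, 38.83, 0.00 m³/s; ΣQ_DR = 515.9 m³/s.
V = ΣQ_DR · Δt = 515.9 × 7200 s = 3.714 × 10^6 m³.
Over A = 76 km², depth = V / A = 48.9 mm.

d ≈ 48.9 mm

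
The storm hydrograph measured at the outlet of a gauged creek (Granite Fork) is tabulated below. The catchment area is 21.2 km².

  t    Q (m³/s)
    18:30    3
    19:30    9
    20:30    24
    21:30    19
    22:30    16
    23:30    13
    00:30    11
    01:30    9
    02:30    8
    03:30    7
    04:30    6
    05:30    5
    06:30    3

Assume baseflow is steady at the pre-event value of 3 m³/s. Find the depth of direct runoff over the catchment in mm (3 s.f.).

Direct runoff: 0.0, 6.0, 21.0, 16.0, 13.0, 10.0, 8.0, 6.0, 5.0, 4.0, 3.0, 2.0, 0.0 m³/s; ΣQ_DR = 94.00 m³/s.
V = ΣQ_DR · Δt = 94.00 × 3600 s = 3.384 × 10^5 m³.
Over A = 21.2 km², depth = V / A = 16.0 mm.

d ≈ 16.0 mm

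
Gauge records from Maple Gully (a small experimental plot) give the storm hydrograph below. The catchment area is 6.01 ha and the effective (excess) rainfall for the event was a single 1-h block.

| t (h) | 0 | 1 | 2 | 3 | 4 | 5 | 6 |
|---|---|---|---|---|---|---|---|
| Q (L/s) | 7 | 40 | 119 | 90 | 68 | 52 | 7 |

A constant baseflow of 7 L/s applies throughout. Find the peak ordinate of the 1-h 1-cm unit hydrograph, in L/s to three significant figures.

Direct runoff: 0.0, 33.0, 112.0, 83.0, 61.0, 45.0, 0.0 L/s; ΣQ_DR = 334.0 L/s, peak = 112.0 L/s.
Runoff depth d = ΣQ_DR·Δt / A = 334.0 × 3600 / (6.01 ha) = 20.01 mm.
The 1-cm UH is the DRH scaled by (10 mm)/d, so U_p = 112.0 × 10/20.01 = 56.0 L/s.

U_p ≈ 56.0 L/s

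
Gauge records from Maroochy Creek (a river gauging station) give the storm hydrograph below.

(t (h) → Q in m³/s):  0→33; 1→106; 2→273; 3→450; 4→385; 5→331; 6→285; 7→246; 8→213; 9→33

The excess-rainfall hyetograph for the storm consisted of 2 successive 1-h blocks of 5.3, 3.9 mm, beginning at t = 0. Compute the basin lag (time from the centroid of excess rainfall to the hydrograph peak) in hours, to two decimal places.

t_L ≈ 2.08 h

Centroid of excess rainfall: t_c = Σ P_i·t̄_i / ΣP_i = 0.9239 h (block centres at 0.5, 1.5 h).
Hydrograph peak occurs at t = 3 h, so basin lag t_L = 3 − 0.9239 = 2.08 h.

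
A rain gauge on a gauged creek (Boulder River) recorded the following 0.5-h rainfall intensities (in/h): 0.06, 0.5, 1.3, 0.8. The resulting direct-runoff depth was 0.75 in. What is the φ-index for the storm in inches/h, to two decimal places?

φ ≈ 0.37 in/h

Only the 3 blocks with intensity above φ contribute runoff: 0.5, 1.3, 0.8 in/h.
Σ(I−φ)·Δt = d  ⇒  (0.5+1.3+0.8 − 3φ)·0.5 = 0.75
φ = (2.600 − 0.75/0.5) / 3 = 0.37 in/h.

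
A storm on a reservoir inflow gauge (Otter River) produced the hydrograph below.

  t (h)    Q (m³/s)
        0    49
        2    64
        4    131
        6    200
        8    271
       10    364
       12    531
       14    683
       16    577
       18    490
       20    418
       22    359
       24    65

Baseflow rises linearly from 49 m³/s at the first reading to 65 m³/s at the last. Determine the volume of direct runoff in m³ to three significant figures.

V ≈ 2.49 × 10^7 m³

Direct-runoff ordinates (Q − Q_b): 0.00, 13.67, 79.33, 147.00, 216.67, 308.33, 474.00, 624.67, 517.33, 429.00, 355.67, 295.33, 0.00 m³/s.
ΣQ_DR = 3461 m³/s.
With Δt = 2 h = 7200 s, V = ΣQ_DR · Δt = 3461 × 7200 = 2.49 × 10^7 m³.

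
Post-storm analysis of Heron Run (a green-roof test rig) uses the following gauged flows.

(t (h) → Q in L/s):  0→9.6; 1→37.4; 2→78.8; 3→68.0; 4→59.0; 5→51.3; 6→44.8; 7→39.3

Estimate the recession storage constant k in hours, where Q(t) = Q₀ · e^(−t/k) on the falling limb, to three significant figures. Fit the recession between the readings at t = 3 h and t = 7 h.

k ≈ 7.30 h

On the falling limb, Q drops from 68.0 to 39.3 L/s between t = 3 h and t = 7 h (Δt = 4 h).
k = −Δt / ln(Q₂/Q₁) = −4 / ln(39.3/68.0) = 7.30 h.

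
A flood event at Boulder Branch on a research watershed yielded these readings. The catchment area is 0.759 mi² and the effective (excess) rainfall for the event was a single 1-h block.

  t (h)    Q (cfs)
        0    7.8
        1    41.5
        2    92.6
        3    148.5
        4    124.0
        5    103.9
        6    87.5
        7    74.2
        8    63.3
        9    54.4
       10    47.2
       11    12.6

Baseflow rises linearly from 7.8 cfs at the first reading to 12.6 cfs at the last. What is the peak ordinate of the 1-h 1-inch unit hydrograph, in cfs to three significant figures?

Direct runoff: 0.00, 33.26, 83.93, 139.39, 114.45, 93.92, 77.08, 63.35, 52.01, 42.67, 35.04, 0.00 cfs; ΣQ_DR = 735.1 cfs, peak = 139.39 cfs.
Runoff depth d = ΣQ_DR·Δt / A = 735.1 × 3600 / (0.759 mi²) = 1.501 in.
The 1-inch UH is the DRH scaled by (1 in)/d, so U_p = 139.39 × 1/1.501 = 92.9 cfs.

U_p ≈ 92.9 cfs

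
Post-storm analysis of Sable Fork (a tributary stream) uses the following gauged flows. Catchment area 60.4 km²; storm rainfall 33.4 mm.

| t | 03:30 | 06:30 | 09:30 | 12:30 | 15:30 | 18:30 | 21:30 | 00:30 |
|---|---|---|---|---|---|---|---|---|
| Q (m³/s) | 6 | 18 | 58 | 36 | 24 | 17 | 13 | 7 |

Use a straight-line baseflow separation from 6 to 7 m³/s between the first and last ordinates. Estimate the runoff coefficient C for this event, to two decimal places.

C ≈ 0.68

ΣQ_DR = 127.0 m³/s; V = ΣQ_DR·Δt = 1.372 × 10^6 m³.
Runoff depth d = V / A = 22.71 mm.
C = d / P = 22.71 / 33.4 = 0.68.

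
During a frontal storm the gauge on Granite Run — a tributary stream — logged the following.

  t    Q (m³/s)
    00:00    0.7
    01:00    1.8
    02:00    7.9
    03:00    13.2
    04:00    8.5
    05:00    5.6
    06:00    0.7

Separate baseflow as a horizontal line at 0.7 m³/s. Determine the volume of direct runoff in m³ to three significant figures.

V ≈ 1.21 × 10^5 m³

Direct-runoff ordinates (Q − Q_b): 0.0, 1.1, 7.2, 12.5, 7.8, 4.9, 0.0 m³/s.
ΣQ_DR = 33.50 m³/s.
With Δt = 1 h = 3600 s, V = ΣQ_DR · Δt = 33.50 × 3600 = 1.21 × 10^5 m³.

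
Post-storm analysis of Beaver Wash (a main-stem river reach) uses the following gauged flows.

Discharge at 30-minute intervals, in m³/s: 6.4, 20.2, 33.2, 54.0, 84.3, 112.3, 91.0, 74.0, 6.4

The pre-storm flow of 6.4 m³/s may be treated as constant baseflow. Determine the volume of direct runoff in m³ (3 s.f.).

V ≈ 7.64 × 10^5 m³

Direct-runoff ordinates (Q − Q_b): 0.0, 13.8, 26.8, 47.6, 77.9, 105.9, 84.6, 67.6, 0.0 m³/s.
ΣQ_DR = 424.2 m³/s.
With Δt = 0.5 h = 1800 s, V = ΣQ_DR · Δt = 424.2 × 1800 = 7.64 × 10^5 m³.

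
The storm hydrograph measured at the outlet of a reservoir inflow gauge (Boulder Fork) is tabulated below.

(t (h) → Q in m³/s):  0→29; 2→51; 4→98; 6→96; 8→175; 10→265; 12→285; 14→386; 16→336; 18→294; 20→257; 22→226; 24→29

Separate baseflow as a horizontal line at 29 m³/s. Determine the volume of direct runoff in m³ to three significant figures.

V ≈ 1.55 × 10^7 m³

Direct-runoff ordinates (Q − Q_b): 0.0, 22.0, 69.0, 67.0, 146.0, 236.0, 256.0, 357.0, 307.0, 265.0, 228.0, 197.0, 0.0 m³/s.
ΣQ_DR = 2150 m³/s.
With Δt = 2 h = 7200 s, V = ΣQ_DR · Δt = 2150 × 7200 = 1.55 × 10^7 m³.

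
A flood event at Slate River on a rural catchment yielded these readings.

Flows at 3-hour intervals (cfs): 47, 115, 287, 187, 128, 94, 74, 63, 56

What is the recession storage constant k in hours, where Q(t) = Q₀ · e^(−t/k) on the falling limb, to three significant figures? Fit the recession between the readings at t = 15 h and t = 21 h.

k ≈ 15.0 h

On the falling limb, Q drops from 94 to 63 cfs between t = 15 h and t = 21 h (Δt = 6 h).
k = −Δt / ln(Q₂/Q₁) = −6 / ln(63/94) = 15.0 h.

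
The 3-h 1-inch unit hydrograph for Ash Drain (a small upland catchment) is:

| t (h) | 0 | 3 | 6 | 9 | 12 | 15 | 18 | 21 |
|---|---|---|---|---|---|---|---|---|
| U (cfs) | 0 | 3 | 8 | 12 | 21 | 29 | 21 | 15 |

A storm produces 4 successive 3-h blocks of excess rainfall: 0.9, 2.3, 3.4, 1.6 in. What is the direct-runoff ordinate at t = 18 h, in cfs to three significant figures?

Q ≈ 176 cfs

By discrete convolution, Q_j = Σ (P_i / 1 in) · U_{j−i}.
At t = 18 h (j=6): Q = (0.9/1)·21 + (2.3/1)·29 + (3.4/1)·21 + (1.6/1)·12 = 176 cfs.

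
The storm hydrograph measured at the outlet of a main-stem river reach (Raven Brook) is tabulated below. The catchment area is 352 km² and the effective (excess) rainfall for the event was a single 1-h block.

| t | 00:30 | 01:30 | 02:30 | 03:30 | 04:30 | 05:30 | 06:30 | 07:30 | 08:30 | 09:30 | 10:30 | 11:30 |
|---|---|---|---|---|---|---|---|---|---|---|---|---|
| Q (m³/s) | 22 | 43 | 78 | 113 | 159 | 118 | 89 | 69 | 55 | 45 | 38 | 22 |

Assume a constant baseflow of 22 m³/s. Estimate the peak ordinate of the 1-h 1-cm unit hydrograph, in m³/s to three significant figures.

Direct runoff: 0.0, 21.0, 56.0, 91.0, 137.0, 96.0, 67.0, 47.0, 33.0, 23.0, 16.0, 0.0 m³/s; ΣQ_DR = 587.0 m³/s, peak = 137.0 m³/s.
Runoff depth d = ΣQ_DR·Δt / A = 587.0 × 3600 / (352 km²) = 6.003 mm.
The 1-cm UH is the DRH scaled by (10 mm)/d, so U_p = 137.0 × 10/6.003 = 228 m³/s.

U_p ≈ 228 m³/s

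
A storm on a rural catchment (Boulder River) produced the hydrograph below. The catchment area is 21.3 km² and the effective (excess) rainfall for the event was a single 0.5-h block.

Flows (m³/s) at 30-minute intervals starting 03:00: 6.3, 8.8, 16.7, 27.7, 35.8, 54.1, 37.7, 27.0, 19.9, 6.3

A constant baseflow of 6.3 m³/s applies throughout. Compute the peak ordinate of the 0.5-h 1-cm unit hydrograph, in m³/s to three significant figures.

U_p ≈ 31.9 m³/s

Direct runoff: 0.0, 2.5, 10.4, 21.4, 29.5, 47.8, 31.4, 20.7, 13.6, 0.0 m³/s; ΣQ_DR = 177.3 m³/s, peak = 47.8 m³/s.
Runoff depth d = ΣQ_DR·Δt / A = 177.3 × 1800 / (21.3 km²) = 14.98 mm.
The 1-cm UH is the DRH scaled by (10 mm)/d, so U_p = 47.8 × 10/14.98 = 31.9 m³/s.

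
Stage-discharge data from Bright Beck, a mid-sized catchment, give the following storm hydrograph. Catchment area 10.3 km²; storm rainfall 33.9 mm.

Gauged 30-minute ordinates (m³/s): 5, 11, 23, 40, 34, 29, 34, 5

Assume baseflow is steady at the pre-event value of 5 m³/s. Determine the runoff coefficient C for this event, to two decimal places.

C ≈ 0.73

ΣQ_DR = 141.0 m³/s; V = ΣQ_DR·Δt = 2.538 × 10^5 m³.
Runoff depth d = V / A = 24.64 mm.
C = d / P = 24.64 / 33.9 = 0.73.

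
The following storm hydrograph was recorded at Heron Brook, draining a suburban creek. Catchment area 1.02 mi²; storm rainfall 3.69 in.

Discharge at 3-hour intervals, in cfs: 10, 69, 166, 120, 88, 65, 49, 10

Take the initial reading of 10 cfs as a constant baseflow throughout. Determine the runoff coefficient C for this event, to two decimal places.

C ≈ 0.61

ΣQ_DR = 497.0 cfs; V = ΣQ_DR·Δt = 5.368 × 10^6 ft³.
Runoff depth d = V / A = 2.265 in.
C = d / P = 2.265 / 3.69 = 0.61.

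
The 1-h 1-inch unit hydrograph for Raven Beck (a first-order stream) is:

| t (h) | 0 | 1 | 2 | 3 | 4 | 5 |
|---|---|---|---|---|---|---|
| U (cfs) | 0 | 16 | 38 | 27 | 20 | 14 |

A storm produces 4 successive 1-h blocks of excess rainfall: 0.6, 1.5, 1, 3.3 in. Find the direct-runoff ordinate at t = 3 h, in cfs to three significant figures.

By discrete convolution, Q_j = Σ (P_i / 1 in) · U_{j−i}.
At t = 3 h (j=3): Q = (0.6/1)·27 + (1.5/1)·38 + (1/1)·16 + (3.3/1)·0 = 89.2 cfs.

Q ≈ 89.2 cfs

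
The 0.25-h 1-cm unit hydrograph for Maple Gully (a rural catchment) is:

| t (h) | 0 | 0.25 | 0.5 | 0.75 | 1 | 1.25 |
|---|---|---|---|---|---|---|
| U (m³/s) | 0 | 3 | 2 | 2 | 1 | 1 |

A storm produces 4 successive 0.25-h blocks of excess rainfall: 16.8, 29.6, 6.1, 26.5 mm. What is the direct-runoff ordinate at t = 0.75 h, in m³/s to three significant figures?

Q ≈ 11.1 m³/s

By discrete convolution, Q_j = Σ (P_i / 10 mm) · U_{j−i}.
At t = 0.75 h (j=3): Q = (16.8/10)·2 + (29.6/10)·2 + (6.1/10)·3 + (26.5/10)·0 = 11.1 m³/s.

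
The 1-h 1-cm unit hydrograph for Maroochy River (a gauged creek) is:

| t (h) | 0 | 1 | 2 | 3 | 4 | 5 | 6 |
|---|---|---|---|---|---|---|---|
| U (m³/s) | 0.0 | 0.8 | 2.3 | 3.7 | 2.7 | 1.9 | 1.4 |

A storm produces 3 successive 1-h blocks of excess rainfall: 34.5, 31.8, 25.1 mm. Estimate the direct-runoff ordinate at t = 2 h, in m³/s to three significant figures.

By discrete convolution, Q_j = Σ (P_i / 10 mm) · U_{j−i}.
At t = 2 h (j=2): Q = (34.5/10)·2.3 + (31.8/10)·0.8 + (25.1/10)·0.0 = 10.5 m³/s.

Q ≈ 10.5 m³/s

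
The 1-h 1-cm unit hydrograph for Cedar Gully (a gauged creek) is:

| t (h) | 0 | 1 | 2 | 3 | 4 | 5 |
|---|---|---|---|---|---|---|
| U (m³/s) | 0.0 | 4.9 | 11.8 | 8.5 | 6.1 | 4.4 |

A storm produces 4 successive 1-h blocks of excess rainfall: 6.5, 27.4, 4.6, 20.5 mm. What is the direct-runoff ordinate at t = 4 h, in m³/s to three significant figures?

By discrete convolution, Q_j = Σ (P_i / 10 mm) · U_{j−i}.
At t = 4 h (j=4): Q = (6.5/10)·6.1 + (27.4/10)·8.5 + (4.6/10)·11.8 + (20.5/10)·4.9 = 42.7 m³/s.

Q ≈ 42.7 m³/s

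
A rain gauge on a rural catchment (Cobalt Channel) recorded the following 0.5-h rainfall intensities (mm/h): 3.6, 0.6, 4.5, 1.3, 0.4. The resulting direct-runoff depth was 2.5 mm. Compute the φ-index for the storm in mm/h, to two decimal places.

φ ≈ 1.55 mm/h

Only the 2 blocks with intensity above φ contribute runoff: 3.6, 4.5 mm/h.
Σ(I−φ)·Δt = d  ⇒  (3.6+4.5 − 2φ)·0.5 = 2.5
φ = (8.100 − 2.5/0.5) / 2 = 1.55 mm/h.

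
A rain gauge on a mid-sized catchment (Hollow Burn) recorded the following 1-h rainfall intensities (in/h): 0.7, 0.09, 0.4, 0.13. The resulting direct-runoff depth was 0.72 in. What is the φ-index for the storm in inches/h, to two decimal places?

φ ≈ 0.19 in/h

Only the 2 blocks with intensity above φ contribute runoff: 0.7, 0.4 in/h.
Σ(I−φ)·Δt = d  ⇒  (0.7+0.4 − 2φ)·1 = 0.72
φ = (1.100 − 0.72/1) / 2 = 0.19 in/h.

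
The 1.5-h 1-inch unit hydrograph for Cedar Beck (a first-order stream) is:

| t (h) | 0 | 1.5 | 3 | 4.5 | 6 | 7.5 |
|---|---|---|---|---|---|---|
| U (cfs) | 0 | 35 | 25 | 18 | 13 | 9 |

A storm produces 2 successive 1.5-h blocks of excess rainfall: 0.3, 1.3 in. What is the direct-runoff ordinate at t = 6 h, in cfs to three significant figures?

Q ≈ 27.3 cfs

By discrete convolution, Q_j = Σ (P_i / 1 in) · U_{j−i}.
At t = 6 h (j=4): Q = (0.3/1)·13 + (1.3/1)·18 = 27.3 cfs.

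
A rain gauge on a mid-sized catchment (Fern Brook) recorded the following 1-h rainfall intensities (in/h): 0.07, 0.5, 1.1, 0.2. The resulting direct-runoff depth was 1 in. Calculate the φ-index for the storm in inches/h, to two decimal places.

Only the 2 blocks with intensity above φ contribute runoff: 0.5, 1.1 in/h.
Σ(I−φ)·Δt = d  ⇒  (0.5+1.1 − 2φ)·1 = 1
φ = (1.600 − 1/1) / 2 = 0.30 in/h.

φ ≈ 0.30 in/h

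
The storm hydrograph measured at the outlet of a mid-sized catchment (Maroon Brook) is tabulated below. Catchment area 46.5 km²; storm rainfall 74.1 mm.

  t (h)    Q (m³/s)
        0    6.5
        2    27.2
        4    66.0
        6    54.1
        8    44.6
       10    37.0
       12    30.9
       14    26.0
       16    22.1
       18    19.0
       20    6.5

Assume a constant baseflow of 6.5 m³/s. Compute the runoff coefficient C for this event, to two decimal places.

C ≈ 0.56

ΣQ_DR = 268.4 m³/s; V = ΣQ_DR·Δt = 1.932 × 10^6 m³.
Runoff depth d = V / A = 41.56 mm.
C = d / P = 41.56 / 74.1 = 0.56.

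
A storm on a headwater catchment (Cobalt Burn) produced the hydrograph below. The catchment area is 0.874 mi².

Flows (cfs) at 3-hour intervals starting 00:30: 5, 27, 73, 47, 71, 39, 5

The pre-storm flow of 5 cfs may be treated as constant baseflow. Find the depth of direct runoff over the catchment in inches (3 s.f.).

d ≈ 1.23 in

Direct runoff: 0.0, 22.0, 68.0, 42.0, 66.0, 34.0, 0.0 cfs; ΣQ_DR = 232.0 cfs.
V = ΣQ_DR · Δt = 232.0 × 10800 s = 2.506 × 10^6 ft³.
Over A = 0.874 mi², depth = V / A = 1.23 in.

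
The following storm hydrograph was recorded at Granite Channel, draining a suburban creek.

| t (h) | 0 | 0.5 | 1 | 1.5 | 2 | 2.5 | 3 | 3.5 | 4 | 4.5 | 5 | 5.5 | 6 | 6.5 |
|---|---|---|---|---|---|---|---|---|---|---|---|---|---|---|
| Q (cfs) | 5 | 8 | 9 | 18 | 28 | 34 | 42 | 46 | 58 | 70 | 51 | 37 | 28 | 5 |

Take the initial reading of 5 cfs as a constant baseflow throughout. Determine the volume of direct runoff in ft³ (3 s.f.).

Direct-runoff ordinates (Q − Q_b): 0.0, 3.0, 4.0, 13.0, 23.0, 29.0, 37.0, 41.0, 53.0, 65.0, 46.0, 32.0, 23.0, 0.0 cfs.
ΣQ_DR = 369.0 cfs.
With Δt = 0.5 h = 1800 s, V = ΣQ_DR · Δt = 369.0 × 1800 = 6.64 × 10^5 ft³.

V ≈ 6.64 × 10^5 ft³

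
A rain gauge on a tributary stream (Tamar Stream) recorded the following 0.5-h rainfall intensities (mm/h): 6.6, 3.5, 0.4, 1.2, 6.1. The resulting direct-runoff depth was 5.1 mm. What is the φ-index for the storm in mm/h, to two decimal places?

Only the 3 blocks with intensity above φ contribute runoff: 6.6, 3.5, 6.1 mm/h.
Σ(I−φ)·Δt = d  ⇒  (6.6+3.5+6.1 − 3φ)·0.5 = 5.1
φ = (16.20 − 5.1/0.5) / 3 = 2.00 mm/h.

φ ≈ 2.00 mm/h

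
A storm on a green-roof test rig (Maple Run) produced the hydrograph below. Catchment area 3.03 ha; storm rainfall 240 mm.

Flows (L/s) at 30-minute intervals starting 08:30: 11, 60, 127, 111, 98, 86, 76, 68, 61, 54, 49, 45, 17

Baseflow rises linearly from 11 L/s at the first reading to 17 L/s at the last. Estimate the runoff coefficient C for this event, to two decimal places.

ΣQ_DR = 681.0 L/s; V = ΣQ_DR·Δt = 1.226 × 10^6 L.
Runoff depth d = V / A = 40.46 mm.
C = d / P = 40.46 / 240 = 0.17.

C ≈ 0.17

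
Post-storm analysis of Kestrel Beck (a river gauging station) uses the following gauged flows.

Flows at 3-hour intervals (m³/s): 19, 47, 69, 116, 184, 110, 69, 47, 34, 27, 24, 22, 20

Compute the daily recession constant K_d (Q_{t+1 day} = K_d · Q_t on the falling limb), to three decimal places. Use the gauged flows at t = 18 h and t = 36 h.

K_d ≈ 0.192

Between t = 18 h and t = 36 h the flow falls from 69 to 20 m³/s over 6×3 h = 18 h.
Per-interval ratio K = (20/69)^(1/6) = 0.8135; K_d = K^(24/3) = 0.192.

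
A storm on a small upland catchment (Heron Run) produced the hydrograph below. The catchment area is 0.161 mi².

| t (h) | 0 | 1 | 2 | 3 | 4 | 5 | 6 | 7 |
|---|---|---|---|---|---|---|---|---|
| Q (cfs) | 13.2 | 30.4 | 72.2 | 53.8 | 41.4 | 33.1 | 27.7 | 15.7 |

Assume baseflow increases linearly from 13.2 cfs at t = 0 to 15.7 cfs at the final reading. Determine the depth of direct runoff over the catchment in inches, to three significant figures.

Direct runoff: 0.00, 16.84, 58.29, 39.53, 26.77, 18.11, 12.36, 0.00 cfs; ΣQ_DR = 171.9 cfs.
V = ΣQ_DR · Δt = 171.9 × 3600 s = 6.188 × 10^5 ft³.
Over A = 0.161 mi², depth = V / A = 1.65 in.

d ≈ 1.65 in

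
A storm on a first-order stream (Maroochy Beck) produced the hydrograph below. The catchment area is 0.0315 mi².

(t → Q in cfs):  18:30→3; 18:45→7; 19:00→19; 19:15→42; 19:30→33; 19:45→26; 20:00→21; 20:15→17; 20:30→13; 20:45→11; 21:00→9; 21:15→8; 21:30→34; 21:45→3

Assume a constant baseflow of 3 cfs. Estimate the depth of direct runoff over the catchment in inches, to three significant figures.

Direct runoff: 0.0, 4.0, 16.0, 39.0, 30.0, 23.0, 18.0, 14.0, 10.0, 8.0, 6.0, 5.0, 31.0, 0.0 cfs; ΣQ_DR = 204.0 cfs.
V = ΣQ_DR · Δt = 204.0 × 900 s = 1.836 × 10^5 ft³.
Over A = 0.0315 mi², depth = V / A = 2.51 in.

d ≈ 2.51 in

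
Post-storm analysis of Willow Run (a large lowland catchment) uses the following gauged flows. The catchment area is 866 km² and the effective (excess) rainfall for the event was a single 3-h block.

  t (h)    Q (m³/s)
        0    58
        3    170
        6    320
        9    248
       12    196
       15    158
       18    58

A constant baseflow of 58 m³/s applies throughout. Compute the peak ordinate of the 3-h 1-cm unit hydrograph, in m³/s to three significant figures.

Direct runoff: 0.0, 112.0, 262.0, 190.0, 138.0, 100.0, 0.0 m³/s; ΣQ_DR = 802.0 m³/s, peak = 262.0 m³/s.
Runoff depth d = ΣQ_DR·Δt / A = 802.0 × 10800 / (866 km²) = 10.00 mm.
The 1-cm UH is the DRH scaled by (10 mm)/d, so U_p = 262.0 × 10/10.00 = 262 m³/s.

U_p ≈ 262 m³/s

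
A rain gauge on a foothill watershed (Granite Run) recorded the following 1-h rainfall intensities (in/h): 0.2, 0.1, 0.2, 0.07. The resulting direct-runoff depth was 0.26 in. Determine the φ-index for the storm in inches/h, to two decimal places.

Only the 3 blocks with intensity above φ contribute runoff: 0.2, 0.1, 0.2 in/h.
Σ(I−φ)·Δt = d  ⇒  (0.2+0.1+0.2 − 3φ)·1 = 0.26
φ = (0.5000 − 0.26/1) / 3 = 0.08 in/h.

φ ≈ 0.08 in/h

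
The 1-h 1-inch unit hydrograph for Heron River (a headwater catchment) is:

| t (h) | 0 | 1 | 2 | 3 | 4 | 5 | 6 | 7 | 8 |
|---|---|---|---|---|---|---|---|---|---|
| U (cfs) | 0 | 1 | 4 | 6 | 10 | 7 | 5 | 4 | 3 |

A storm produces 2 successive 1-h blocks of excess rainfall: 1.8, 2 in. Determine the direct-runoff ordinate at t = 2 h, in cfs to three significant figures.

Q ≈ 9.20 cfs

By discrete convolution, Q_j = Σ (P_i / 1 in) · U_{j−i}.
At t = 2 h (j=2): Q = (1.8/1)·4 + (2/1)·1 = 9.20 cfs.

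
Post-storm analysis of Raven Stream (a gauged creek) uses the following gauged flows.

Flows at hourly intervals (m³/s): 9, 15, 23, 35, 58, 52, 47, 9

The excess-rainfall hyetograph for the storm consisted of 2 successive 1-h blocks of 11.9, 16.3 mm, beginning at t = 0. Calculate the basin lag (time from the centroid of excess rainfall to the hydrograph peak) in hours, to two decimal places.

Centroid of excess rainfall: t_c = Σ P_i·t̄_i / ΣP_i = 1.0780 h (block centres at 0.5, 1.5 h).
Hydrograph peak occurs at t = 4 h, so basin lag t_L = 4 − 1.0780 = 2.92 h.

t_L ≈ 2.92 h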